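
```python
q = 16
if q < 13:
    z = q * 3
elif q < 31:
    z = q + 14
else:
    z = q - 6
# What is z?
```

Trace:
`q = 16` → q = 16
`if q < 13: ...` → q < 13 is False, q < 31 is True → z = 30
So z = 30

Answer: 30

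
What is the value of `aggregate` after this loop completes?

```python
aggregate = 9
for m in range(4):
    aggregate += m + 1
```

Start at 9, add 1 to 4 = 19
`aggregate` takes the values: 9 → 10 → 12 → 15 → 19

Answer: 19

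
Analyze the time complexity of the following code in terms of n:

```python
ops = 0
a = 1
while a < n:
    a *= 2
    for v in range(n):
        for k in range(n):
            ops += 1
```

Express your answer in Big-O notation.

Each loop level contributes: log n × n × n. Multiplying the contributions gives O(n^2 log n).

Answer: O(n^2 log n)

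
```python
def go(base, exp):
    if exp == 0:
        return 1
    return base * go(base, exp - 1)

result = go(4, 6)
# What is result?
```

go(4, 6) = 4 * 4 * 4 * 4 * 4 * 4 = 4096

Answer: 4096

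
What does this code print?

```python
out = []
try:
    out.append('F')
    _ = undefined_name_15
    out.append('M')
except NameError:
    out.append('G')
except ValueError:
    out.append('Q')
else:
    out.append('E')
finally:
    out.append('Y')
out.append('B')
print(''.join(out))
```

Execution trace: 'F' (try body) → 'G' (except NameError) → 'Y' (finally) → 'B' (after the try/except). Output: FGYB

Answer: FGYB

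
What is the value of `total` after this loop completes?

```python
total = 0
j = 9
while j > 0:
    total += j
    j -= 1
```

Sum 9 down to 1
`total` takes the values: 0 → 9 → 17 → 24 → 30 → 35 → 39 → 42 → 44 → 45

Answer: 45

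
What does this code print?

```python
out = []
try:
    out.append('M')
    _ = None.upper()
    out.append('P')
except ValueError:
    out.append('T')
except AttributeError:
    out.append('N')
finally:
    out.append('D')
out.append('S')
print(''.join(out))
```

Execution trace: 'M' (try body) → 'N' (except AttributeError) → 'D' (finally) → 'S' (after the try/except). Output: MNDS

Answer: MNDS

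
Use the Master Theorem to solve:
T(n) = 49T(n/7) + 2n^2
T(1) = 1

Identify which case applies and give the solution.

a=49, b=7, f(n)=2n^2. log_7(49) = 2. Since c=2 = 2, Case 2 applies: T(n) = Θ(n^log_b(a) · log n) = O(n^2 log n).

Answer: O(n^2 log n) - Case 2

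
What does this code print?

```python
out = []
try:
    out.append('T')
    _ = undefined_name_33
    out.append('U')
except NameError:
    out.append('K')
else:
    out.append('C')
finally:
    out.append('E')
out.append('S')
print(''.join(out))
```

Execution trace: 'T' (try body) → 'K' (except NameError) → 'E' (finally) → 'S' (after the try/except). Output: TKES

Answer: TKES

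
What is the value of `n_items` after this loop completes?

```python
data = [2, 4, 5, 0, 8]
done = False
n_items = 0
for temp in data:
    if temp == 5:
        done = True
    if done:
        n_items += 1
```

Count elements after first 5 in [2, 4, 5, 0, 8]
`n_items` takes the values: 0 → 1 → 2 → 3

Answer: 3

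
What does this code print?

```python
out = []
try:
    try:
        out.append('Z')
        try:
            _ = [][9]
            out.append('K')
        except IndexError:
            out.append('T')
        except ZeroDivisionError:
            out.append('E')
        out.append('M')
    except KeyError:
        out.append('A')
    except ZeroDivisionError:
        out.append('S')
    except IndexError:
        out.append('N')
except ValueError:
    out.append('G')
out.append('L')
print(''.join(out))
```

Execution trace: 'Z' (try body) → 'T' (inner except IndexError) → 'M' (try body, no exception) → 'L' (after the try/except). Output: ZTML

Answer: ZTML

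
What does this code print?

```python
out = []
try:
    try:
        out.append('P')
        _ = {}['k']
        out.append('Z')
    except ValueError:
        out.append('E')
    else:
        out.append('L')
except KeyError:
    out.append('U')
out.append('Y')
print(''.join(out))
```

Execution trace: 'P' (try body) → 'U' (outer except KeyError) → 'Y' (after the try/except). Output: PUY

Answer: PUY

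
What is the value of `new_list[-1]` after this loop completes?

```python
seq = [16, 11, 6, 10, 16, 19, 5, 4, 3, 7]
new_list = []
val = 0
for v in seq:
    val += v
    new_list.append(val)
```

Cumulative sum ends at 97
`new_list` takes the values: [] → [16] → [16, 27] → [16, 27, 33] → [16, 27, 33, 43] → [16, 27, 33, 43, 59] → [16, 27, 33, 43, 59, 78] → [16, 27, 33, 43, 59, 78, 83] → [16, 27, 33, 43, 59, 78, 83, 87] → [16, 27, 33, 43, 59, 78, 83, 87, 90] → [16, 27, 33, 43, 59, 78, 83, 87, 90, 97]
So `new_list[-1]` = 97

Answer: 97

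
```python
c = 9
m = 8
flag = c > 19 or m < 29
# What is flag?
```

Trace:
`c = 9` → c = 9
`m = 8` → m = 8
`flag = c > 19 or m < 29` → flag = True
So flag = True

Answer: True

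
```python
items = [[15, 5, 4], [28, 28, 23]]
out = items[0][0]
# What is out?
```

Trace:
`items = [[15, 5, 4], [28, 28, 23]]` → items = [[15, 5, 4], [28, 28, 23]]
`out = items[0][0]` → out = 15
So out = 15

Answer: 15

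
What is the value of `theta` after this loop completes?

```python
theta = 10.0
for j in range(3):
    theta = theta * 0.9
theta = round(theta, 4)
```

Exponential decay: 10.0 * 0.9^3
`theta` takes the values: 10.0 → 9.0 → 8.1 → 7.29

Answer: 7.29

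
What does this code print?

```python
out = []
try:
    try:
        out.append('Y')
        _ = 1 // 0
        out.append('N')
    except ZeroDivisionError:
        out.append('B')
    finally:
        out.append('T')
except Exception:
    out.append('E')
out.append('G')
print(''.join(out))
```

Execution trace: 'Y' (inner try body) → 'B' (inner except ZeroDivisionError) → 'T' (inner finally) → 'G' (after the try/except). Output: YBTG

Answer: YBTG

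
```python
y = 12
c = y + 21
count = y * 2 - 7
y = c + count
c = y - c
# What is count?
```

Trace:
`y = 12` → y = 12
`c = y + 21` → c = 33
`count = y * 2 - 7` → count = 17
`y = c + count` → y = 50
`c = y - c` → c = 17
So count = 17

Answer: 17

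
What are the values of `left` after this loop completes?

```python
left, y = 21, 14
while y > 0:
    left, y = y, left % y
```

GCD of 21 and 14
`left` takes the values: 21 → 14 → 7

Answer: 7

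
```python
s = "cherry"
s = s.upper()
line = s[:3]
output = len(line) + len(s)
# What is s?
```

Trace:
`s = "cherry"` → s = 'cherry'
`s = s.upper()` → s = 'CHERRY'
`line = s[:3]` → line = 'CHE'
`output = len(line) + len(s)` → output = 9
So s = 'CHERRY'

Answer: 'CHERRY'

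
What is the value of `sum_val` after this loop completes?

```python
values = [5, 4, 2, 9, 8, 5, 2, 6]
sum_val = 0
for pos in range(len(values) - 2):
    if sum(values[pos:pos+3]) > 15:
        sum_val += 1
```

Count windows with sum > 15
`sum_val` takes the values: 0 → 1 → 2

Answer: 2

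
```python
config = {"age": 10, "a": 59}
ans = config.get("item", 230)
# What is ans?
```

Trace:
`config = {"age": 10, "a": 59}` → config = {'age': 10, 'a': 59}
`ans = config.get("item", 230)` → ans = 230
So ans = 230

Answer: 230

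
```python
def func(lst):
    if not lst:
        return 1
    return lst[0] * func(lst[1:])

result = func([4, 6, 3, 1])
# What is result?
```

Product over [4, 6, 3, 1] = 4 * 6 * 3 * 1 = 72

Answer: 72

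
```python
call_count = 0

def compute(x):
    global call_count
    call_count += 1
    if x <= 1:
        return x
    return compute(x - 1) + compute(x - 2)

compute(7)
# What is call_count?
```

Calls(x) = 1 + Calls(x-1) + Calls(x-2); Calls(0)=Calls(1)=1. For x=7 this gives 41.

Answer: 41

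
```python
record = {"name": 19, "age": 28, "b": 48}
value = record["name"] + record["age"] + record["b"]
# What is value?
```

Trace:
`record = {"name": 19, "age": 28, "b": 48}` → record = {'name': 19, 'age': 28, 'b': 48}
`value = record["name"] + record["age"] + record["b"]` → value = 95
So value = 95

Answer: 95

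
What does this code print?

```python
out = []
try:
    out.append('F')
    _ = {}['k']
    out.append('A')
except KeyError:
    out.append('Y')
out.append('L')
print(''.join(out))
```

Execution trace: 'F' (try body) → 'Y' (except KeyError) → 'L' (after the try/except). Output: FYL

Answer: FYL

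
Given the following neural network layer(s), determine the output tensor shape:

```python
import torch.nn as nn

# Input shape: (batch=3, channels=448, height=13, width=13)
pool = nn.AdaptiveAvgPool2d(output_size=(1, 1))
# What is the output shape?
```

Input: (3, 448, 13, 13) -> Output: (3, 448, 1, 1)

Answer: (3, 448, 1, 1)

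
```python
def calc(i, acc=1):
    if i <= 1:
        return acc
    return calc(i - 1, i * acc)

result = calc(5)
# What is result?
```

Accumulator trace (n, acc): (5, 1) -> (4, 5) -> (3, 20) -> (2, 60) -> (1, 120) -> return 120

Answer: 120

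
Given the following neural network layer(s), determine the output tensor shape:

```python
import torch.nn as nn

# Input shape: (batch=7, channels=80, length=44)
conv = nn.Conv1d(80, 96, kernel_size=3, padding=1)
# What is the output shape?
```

Input: (7, 80, 44) -> Output: (7, 96, 44)

Answer: (7, 96, 44)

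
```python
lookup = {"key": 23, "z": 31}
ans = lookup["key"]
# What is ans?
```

Trace:
`lookup = {"key": 23, "z": 31}` → lookup = {'key': 23, 'z': 31}
`ans = lookup["key"]` → ans = 23
So ans = 23

Answer: 23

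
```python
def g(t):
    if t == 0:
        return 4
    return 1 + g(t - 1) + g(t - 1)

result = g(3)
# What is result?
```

g(t) = 1 + 2·g(t-1), g(0)=4. Closed form: (4+1)·2^3 - 1 = 39.

Answer: 39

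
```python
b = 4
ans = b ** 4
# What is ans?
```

Trace:
`b = 4` → b = 4
`ans = b ** 4` → ans = 256
So ans = 256

Answer: 256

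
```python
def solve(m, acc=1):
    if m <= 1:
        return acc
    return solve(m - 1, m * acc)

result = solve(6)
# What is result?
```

Accumulator trace (n, acc): (6, 1) -> (5, 6) -> (4, 30) -> (3, 120) -> (2, 360) -> (1, 720) -> return 720

Answer: 720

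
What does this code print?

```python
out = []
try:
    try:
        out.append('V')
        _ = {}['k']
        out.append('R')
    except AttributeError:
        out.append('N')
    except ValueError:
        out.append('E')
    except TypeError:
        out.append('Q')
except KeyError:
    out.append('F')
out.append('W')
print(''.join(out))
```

Execution trace: 'V' (try body) → 'F' (outer except KeyError) → 'W' (after the try/except). Output: VFW

Answer: VFW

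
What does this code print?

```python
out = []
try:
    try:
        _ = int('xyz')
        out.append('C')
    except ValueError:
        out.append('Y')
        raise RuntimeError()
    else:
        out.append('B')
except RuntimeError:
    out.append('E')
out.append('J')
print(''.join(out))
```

Execution trace: 'Y' (inner except ValueError) → 'E' (outer except RuntimeError) → 'J' (after the try/except). Output: YEJ

Answer: YEJ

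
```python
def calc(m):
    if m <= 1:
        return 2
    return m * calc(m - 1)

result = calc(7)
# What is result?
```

calc(7) = 7 * 6 * 5 * 4 * 3 * 2 * 2 = 10080

Answer: 10080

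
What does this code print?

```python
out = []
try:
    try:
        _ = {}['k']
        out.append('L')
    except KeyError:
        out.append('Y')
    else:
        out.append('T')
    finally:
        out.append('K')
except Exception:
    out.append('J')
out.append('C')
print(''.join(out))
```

Execution trace: 'Y' (inner except KeyError) → 'K' (inner finally) → 'C' (after the try/except). Output: YKC

Answer: YKC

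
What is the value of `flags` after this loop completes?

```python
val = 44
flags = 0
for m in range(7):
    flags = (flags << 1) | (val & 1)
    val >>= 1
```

Reverse lowest 7 bits of 44
`flags` takes the values: 0 → 1 → 3 → 6 → 13 → 26

Answer: 26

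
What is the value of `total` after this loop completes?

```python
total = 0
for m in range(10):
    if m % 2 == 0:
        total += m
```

Sum of even numbers 0 to 9
`total` takes the values: 0 → 2 → 6 → 12 → 20

Answer: 20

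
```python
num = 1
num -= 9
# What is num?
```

Trace:
`num = 1` → num = 1
`num -= 9` → num = -8
So num = -8

Answer: -8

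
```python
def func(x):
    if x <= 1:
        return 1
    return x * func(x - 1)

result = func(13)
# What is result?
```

func(13) = 13 * 12 * 11 * 10 * 9 * 8 * 7 * 6 * 5 * 4 * 3 * 2 * 1 = 6227020800

Answer: 6227020800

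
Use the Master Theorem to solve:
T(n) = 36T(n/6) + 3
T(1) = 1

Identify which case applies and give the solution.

a=36, b=6, f(n)=3. log_6(36) = 2. Since c=0 < 2, Case 1 applies: T(n) = Θ(n^log_b(a)) = O(n^2).

Answer: O(n^2) - Case 1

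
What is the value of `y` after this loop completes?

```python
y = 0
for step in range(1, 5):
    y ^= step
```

XOR of 1 to 4
`y` takes the values: 0 → 1 → 3 → 0 → 4

Answer: 4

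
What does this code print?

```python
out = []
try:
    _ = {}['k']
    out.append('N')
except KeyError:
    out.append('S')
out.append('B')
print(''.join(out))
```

Execution trace: 'S' (except KeyError) → 'B' (after the try/except). Output: SB

Answer: SB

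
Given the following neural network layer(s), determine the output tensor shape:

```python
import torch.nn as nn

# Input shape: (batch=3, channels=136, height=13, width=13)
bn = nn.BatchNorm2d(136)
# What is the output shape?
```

Input: (3, 136, 13, 13) -> Output: (3, 136, 13, 13)

Answer: (3, 136, 13, 13)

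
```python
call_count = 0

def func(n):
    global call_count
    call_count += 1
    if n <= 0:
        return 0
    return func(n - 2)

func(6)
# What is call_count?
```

Linear recursion stepping by 2: 4 calls from n=6 down to ≤0.

Answer: 4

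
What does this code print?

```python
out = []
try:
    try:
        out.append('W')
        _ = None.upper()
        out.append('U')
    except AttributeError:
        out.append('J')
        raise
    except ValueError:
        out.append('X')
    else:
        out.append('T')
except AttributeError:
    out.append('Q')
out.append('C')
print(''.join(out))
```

Execution trace: 'W' (try body) → 'J' (except AttributeError) → 'Q' (outer except AttributeError) → 'C' (after the try/except). Output: WJQC

Answer: WJQC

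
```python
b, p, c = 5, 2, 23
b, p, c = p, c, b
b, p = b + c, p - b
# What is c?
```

Trace:
`b, p, c = 5, 2, 23` → b = 5; p = 2; c = 23
`b, p, c = p, c, b` → b = 2; p = 23; c = 5
`b, p = b + c, p - b` → b = 7; p = 21
So c = 5

Answer: 5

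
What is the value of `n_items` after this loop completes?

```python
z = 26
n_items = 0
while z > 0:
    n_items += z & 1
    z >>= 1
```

Count set bits in 26 (binary: 0b11010)
`n_items` takes the values: 0 → 1 → 2 → 3

Answer: 3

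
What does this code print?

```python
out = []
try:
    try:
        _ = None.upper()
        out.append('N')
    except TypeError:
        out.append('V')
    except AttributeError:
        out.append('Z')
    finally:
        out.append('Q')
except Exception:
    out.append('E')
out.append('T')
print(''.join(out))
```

Execution trace: 'Z' (inner except AttributeError) → 'Q' (inner finally) → 'T' (after the try/except). Output: ZQT

Answer: ZQT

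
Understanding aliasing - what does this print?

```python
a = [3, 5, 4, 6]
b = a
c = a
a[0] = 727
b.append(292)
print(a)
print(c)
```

Key concept: multiple aliases.
Step by step:
`a = [3, 5, 4, 6]` → a = [3, 5, 4, 6]
`b = a` → b = [3, 5, 4, 6] (same object as a)
`c = a` → c = [3, 5, 4, 6] (same object as a, b)
`a[0] = 727` → a = [727, 5, 4, 6] (same object as b, c); b = [727, 5, 4, 6] (same object as a, c); c = [727, 5, 4, 6] (same object as a, b)
`b.append(292)` → a = [727, 5, 4, 6, 292] (same object as b, c); b = [727, 5, 4, 6, 292] (same object as a, c); c = [727, 5, 4, 6, 292] (same object as a, b)
`print(a)` → prints [727, 5, 4, 6, 292]
`print(c)` → prints [727, 5, 4, 6, 292]

Answer:
[727, 5, 4, 6, 292]
[727, 5, 4, 6, 292]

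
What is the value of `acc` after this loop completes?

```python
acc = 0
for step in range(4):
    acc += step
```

Sum of 0 to 3 = 6
`acc` takes the values: 0 → 1 → 3 → 6

Answer: 6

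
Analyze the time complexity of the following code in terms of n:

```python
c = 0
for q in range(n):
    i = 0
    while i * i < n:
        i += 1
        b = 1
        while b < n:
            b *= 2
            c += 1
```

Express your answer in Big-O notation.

Each loop level contributes: n × √n × log n. Multiplying the contributions gives O(n√n log n).

Answer: O(n√n log n)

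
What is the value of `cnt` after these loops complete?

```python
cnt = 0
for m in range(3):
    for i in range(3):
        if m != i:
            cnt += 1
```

3² - 3 (exclude diagonal)
`cnt` takes the values: 0 → 1 → 2 → 3 → 4 → 5 → 6

Answer: 6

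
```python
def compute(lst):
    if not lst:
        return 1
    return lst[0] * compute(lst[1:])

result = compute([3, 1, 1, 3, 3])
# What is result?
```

Product over [3, 1, 1, 3, 3] = 3 * 1 * 1 * 3 * 3 = 27

Answer: 27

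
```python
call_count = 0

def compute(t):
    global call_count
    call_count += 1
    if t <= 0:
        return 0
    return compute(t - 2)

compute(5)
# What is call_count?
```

Linear recursion stepping by 2: 4 calls from t=5 down to ≤0.

Answer: 4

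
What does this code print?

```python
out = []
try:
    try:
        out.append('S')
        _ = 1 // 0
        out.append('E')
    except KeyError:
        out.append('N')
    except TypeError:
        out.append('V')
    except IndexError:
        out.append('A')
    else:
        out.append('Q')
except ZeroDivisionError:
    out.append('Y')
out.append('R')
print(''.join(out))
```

Execution trace: 'S' (try body) → 'Y' (outer except ZeroDivisionError) → 'R' (after the try/except). Output: SYR

Answer: SYR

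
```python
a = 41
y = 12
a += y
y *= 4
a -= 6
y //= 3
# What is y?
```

Trace:
`a = 41` → a = 41
`y = 12` → y = 12
`a += y` → a = 53
`y *= 4` → y = 48
`a -= 6` → a = 47
`y //= 3` → y = 16
So y = 16

Answer: 16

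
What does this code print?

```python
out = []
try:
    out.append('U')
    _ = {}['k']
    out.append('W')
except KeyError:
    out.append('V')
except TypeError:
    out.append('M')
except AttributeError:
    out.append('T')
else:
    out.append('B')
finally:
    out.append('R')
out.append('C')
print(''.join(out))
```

Execution trace: 'U' (try body) → 'V' (except KeyError) → 'R' (finally) → 'C' (after the try/except). Output: UVRC

Answer: UVRC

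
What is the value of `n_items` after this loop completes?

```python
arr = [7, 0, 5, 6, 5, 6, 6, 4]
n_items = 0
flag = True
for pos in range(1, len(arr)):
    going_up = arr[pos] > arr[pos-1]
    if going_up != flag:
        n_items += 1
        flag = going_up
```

Count direction changes in [7, 0, 5, 6, 5, 6, 6, 4]
`n_items` takes the values: 0 → 1 → 2 → 3 → 4 → 5

Answer: 5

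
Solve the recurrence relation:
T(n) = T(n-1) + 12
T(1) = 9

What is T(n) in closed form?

Unrolling: T(n) = T(1) + 12·(n-1) = 9 + 12(n-1) = 12n - 3.

Answer: T(n) = 12n - 3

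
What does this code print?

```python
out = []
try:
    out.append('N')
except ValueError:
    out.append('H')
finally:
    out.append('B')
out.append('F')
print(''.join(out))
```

Execution trace: 'N' (try body, no exception) → 'B' (finally) → 'F' (after the try/except). Output: NBF

Answer: NBF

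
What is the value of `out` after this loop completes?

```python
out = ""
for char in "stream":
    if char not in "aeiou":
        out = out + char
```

Remove vowels from 'stream'
`out` takes the values: "" → "s" → "st" → "str" → "strm"

Answer: "strm"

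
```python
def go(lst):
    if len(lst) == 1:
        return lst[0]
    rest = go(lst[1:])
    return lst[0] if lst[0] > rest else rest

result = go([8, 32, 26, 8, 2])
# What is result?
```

Recursive max over [8, 32, 26, 8, 2] = 32

Answer: 32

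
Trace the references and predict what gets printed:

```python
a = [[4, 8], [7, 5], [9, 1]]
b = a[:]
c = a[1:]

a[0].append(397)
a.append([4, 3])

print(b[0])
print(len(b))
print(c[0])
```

Key concept: slice with nested mutation.
Step by step:
`a = [[4, 8], [7, 5], [9, 1]]` → a = [[4, 8], [7, 5], [9, 1]]
`b = a[:]` → b = [[4, 8], [7, 5], [9, 1]]
`c = a[1:]` → c = [[7, 5], [9, 1]]
`a[0].append(397)` → a = [[4, 8, 397], [7, 5], [9, 1]]; b = [[4, 8, 397], [7, 5], [9, 1]]
`a.append([4, 3])` → a = [[4, 8, 397], [7, 5], [9, 1], [4, 3]]
`print(b[0])` → prints [4, 8, 397]
`print(len(b))` → prints 3
`print(c[0])` → prints [7, 5]

Answer:
[4, 8, 397]
3
[7, 5]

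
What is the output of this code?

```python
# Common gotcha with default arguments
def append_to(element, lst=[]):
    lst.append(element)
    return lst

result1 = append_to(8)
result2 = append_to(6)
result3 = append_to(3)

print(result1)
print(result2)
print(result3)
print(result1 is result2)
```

Key concept: mutable default argument gotcha.
Step by step:
`result1 = append_to(8)` → result1 = [8]
`result2 = append_to(6)` → result1 = [8, 6] (same object as result2); result2 = [8, 6] (same object as result1)
`result3 = append_to(3)` → result1 = [8, 6, 3] (same object as result2, result3); result2 = [8, 6, 3] (same object as result1, result3); result3 = [8, 6, 3] (same object as result1, result2)
`print(result1)` → prints [8, 6, 3]
`print(result2)` → prints [8, 6, 3]
`print(result3)` → prints [8, 6, 3]
`print(result1 is result2)` → prints True

Answer:
[8, 6, 3]
[8, 6, 3]
[8, 6, 3]
True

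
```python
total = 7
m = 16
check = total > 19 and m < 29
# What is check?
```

Trace:
`total = 7` → total = 7
`m = 16` → m = 16
`check = total > 19 and m < 29` → check = False
So check = False

Answer: False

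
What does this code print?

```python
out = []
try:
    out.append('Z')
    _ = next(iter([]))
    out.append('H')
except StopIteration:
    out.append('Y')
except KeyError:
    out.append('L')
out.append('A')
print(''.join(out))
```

Execution trace: 'Z' (try body) → 'Y' (except StopIteration) → 'A' (after the try/except). Output: ZYA

Answer: ZYA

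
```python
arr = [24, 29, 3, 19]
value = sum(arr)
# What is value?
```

Trace:
`arr = [24, 29, 3, 19]` → arr = [24, 29, 3, 19]
`value = sum(arr)` → value = 75
So value = 75

Answer: 75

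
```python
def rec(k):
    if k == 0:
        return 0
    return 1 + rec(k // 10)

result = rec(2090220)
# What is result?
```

Count of digits of 2090220: 7

Answer: 7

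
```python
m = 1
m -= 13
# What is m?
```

Trace:
`m = 1` → m = 1
`m -= 13` → m = -12
So m = -12

Answer: -12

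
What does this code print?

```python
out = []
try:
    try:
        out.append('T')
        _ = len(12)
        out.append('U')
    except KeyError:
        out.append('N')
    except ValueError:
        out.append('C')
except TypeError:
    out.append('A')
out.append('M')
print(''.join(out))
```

Execution trace: 'T' (try body) → 'A' (outer except TypeError) → 'M' (after the try/except). Output: TAM

Answer: TAM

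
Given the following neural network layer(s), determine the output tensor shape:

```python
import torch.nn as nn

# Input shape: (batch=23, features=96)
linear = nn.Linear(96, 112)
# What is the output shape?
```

Input: (23, 96) -> Output: (23, 112)

Answer: (23, 112)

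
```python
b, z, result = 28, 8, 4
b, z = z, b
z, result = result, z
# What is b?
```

Trace:
`b, z, result = 28, 8, 4` → b = 28; z = 8; result = 4
`b, z = z, b` → b = 8; z = 28
`z, result = result, z` → z = 4; result = 28
So b = 8

Answer: 8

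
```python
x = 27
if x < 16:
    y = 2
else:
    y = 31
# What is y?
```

Trace:
`x = 27` → x = 27
`if x < 16: ...` → x < 16 is False, take else branch → y = 31
So y = 31

Answer: 31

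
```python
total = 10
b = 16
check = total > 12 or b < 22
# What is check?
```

Trace:
`total = 10` → total = 10
`b = 16` → b = 16
`check = total > 12 or b < 22` → check = True
So check = True

Answer: True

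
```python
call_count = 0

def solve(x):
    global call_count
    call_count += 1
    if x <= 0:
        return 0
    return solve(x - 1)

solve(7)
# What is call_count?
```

Linear recursion stepping by 1: 8 calls from x=7 down to ≤0.

Answer: 8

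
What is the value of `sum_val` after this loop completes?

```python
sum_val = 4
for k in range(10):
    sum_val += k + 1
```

Start at 4, add 1 to 10 = 59
`sum_val` takes the values: 4 → 5 → 7 → 10 → 14 → 19 → 25 → 32 → 40 → 49 → 59

Answer: 59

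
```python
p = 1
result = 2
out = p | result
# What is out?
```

Trace:
`p = 1` → p = 1
`result = 2` → result = 2
`out = p | result` → out = 3
So out = 3

Answer: 3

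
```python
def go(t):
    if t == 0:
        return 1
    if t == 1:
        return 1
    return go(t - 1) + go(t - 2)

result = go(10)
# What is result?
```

Build up from base cases: go(0)=1, go(1)=1, go(2)=2, go(3)=3, go(4)=5, go(5)=8, go(6)=13, ..., go(10)=89

Answer: 89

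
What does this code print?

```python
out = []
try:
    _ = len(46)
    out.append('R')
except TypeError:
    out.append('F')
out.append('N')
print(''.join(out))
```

Execution trace: 'F' (except TypeError) → 'N' (after the try/except). Output: FN

Answer: FN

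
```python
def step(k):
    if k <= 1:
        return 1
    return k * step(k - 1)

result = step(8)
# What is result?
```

step(8) = 8 * 7 * 6 * 5 * 4 * 3 * 2 * 1 = 40320

Answer: 40320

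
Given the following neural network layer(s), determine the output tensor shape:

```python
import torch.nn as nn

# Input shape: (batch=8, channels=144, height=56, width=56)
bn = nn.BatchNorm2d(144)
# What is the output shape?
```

Input: (8, 144, 56, 56) -> Output: (8, 144, 56, 56)

Answer: (8, 144, 56, 56)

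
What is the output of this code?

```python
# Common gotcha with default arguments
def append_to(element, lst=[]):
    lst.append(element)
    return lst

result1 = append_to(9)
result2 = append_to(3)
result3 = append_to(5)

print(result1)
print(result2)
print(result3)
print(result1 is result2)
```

Key concept: mutable default argument gotcha.
Step by step:
`result1 = append_to(9)` → result1 = [9]
`result2 = append_to(3)` → result1 = [9, 3] (same object as result2); result2 = [9, 3] (same object as result1)
`result3 = append_to(5)` → result1 = [9, 3, 5] (same object as result2, result3); result2 = [9, 3, 5] (same object as result1, result3); result3 = [9, 3, 5] (same object as result1, result2)
`print(result1)` → prints [9, 3, 5]
`print(result2)` → prints [9, 3, 5]
`print(result3)` → prints [9, 3, 5]
`print(result1 is result2)` → prints True

Answer:
[9, 3, 5]
[9, 3, 5]
[9, 3, 5]
True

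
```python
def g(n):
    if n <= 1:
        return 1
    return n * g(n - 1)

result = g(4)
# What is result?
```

g(4) = 4 * 3 * 2 * 1 = 24

Answer: 24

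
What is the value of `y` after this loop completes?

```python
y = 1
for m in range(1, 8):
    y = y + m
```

Start at 1, add 1 through 7
`y` takes the values: 1 → 2 → 4 → 7 → 11 → 16 → 22 → 29

Answer: 29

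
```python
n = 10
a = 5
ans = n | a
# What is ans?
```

Trace:
`n = 10` → n = 10
`a = 5` → a = 5
`ans = n | a` → ans = 15
So ans = 15

Answer: 15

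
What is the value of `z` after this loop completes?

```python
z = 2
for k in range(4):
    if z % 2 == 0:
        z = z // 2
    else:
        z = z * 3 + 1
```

Collatz-style transformation from 2
`z` takes the values: 2 → 1 → 4 → 2 → 1

Answer: 1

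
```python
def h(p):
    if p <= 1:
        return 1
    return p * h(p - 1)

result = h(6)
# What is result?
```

h(6) = 6 * 5 * 4 * 3 * 2 * 1 = 720

Answer: 720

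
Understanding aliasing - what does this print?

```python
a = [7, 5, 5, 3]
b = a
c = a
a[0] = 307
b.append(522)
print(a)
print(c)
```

Key concept: multiple aliases.
Step by step:
`a = [7, 5, 5, 3]` → a = [7, 5, 5, 3]
`b = a` → b = [7, 5, 5, 3] (same object as a)
`c = a` → c = [7, 5, 5, 3] (same object as a, b)
`a[0] = 307` → a = [307, 5, 5, 3] (same object as b, c); b = [307, 5, 5, 3] (same object as a, c); c = [307, 5, 5, 3] (same object as a, b)
`b.append(522)` → a = [307, 5, 5, 3, 522] (same object as b, c); b = [307, 5, 5, 3, 522] (same object as a, c); c = [307, 5, 5, 3, 522] (same object as a, b)
`print(a)` → prints [307, 5, 5, 3, 522]
`print(c)` → prints [307, 5, 5, 3, 522]

Answer:
[307, 5, 5, 3, 522]
[307, 5, 5, 3, 522]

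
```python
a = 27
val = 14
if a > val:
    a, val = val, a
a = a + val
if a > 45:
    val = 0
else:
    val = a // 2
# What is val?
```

Trace:
`a = 27` → a = 27
`val = 14` → val = 14
`if a > val: ...` → a > val is True → a = 14; val = 27
`a = a + val` → a = 41
`if a > 45: ...` → a > 45 is False, take else branch → val = 20
So val = 20

Answer: 20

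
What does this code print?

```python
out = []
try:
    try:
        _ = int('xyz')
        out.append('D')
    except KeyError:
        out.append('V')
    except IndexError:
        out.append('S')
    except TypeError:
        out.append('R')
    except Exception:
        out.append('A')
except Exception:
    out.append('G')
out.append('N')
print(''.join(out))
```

Execution trace: 'A' (inner except Exception) → 'N' (after the try/except). Output: AN

Answer: AN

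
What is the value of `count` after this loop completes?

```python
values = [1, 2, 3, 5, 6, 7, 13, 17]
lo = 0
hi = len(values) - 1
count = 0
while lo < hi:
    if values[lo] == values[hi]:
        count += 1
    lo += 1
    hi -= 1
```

Count matching pairs from ends
`count` takes the values: 0

Answer: 0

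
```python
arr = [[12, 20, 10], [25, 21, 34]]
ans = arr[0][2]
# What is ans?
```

Trace:
`arr = [[12, 20, 10], [25, 21, 34]]` → arr = [[12, 20, 10], [25, 21, 34]]
`ans = arr[0][2]` → ans = 10
So ans = 10

Answer: 10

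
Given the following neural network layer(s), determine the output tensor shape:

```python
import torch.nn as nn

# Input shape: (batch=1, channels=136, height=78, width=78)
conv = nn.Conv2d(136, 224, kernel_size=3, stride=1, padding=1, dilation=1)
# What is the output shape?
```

Input: (1, 136, 78, 78) -> Output: (1, 224, 78, 78)

Answer: (1, 224, 78, 78)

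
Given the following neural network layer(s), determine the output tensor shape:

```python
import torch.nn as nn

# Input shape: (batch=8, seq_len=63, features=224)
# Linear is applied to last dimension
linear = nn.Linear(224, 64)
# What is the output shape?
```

Input: (8, 63, 224) -> Output: (8, 63, 64)

Answer: (8, 63, 64)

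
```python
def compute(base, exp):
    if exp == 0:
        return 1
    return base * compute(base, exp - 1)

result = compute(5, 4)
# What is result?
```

compute(5, 4) = 5 * 5 * 5 * 5 = 625

Answer: 625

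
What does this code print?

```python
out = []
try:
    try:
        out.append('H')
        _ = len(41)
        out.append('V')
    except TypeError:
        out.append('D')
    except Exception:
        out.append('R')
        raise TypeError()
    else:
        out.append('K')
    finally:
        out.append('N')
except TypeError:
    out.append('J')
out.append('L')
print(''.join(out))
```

Execution trace: 'H' (inner try body) → 'D' (inner except TypeError) → 'N' (inner finally) → 'L' (after the try/except). Output: HDNL

Answer: HDNL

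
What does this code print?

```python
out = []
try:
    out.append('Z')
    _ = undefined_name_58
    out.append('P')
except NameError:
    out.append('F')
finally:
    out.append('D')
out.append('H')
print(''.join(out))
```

Execution trace: 'Z' (try body) → 'F' (except NameError) → 'D' (finally) → 'H' (after the try/except). Output: ZFDH

Answer: ZFDH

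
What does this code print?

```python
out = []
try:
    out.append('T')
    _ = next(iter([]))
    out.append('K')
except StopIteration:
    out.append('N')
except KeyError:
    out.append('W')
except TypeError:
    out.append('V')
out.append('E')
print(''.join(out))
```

Execution trace: 'T' (try body) → 'N' (except StopIteration) → 'E' (after the try/except). Output: TNE

Answer: TNE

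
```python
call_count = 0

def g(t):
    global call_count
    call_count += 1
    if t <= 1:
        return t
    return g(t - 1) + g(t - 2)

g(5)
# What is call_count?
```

Calls(t) = 1 + Calls(t-1) + Calls(t-2); Calls(0)=Calls(1)=1. For t=5 this gives 15.

Answer: 15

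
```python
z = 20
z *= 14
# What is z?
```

Trace:
`z = 20` → z = 20
`z *= 14` → z = 280
So z = 280

Answer: 280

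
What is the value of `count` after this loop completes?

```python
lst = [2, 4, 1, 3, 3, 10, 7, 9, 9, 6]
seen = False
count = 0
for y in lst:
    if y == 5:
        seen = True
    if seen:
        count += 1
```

Count elements after first 5 in [2, 4, 1, 3, 3, 10, 7, 9, 9, 6]
`count` takes the values: 0

Answer: 0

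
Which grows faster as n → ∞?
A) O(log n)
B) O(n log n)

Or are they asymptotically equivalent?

O(log n) vs O(n log n): Higher order terms dominate.

Answer: B) O(n log n) grows faster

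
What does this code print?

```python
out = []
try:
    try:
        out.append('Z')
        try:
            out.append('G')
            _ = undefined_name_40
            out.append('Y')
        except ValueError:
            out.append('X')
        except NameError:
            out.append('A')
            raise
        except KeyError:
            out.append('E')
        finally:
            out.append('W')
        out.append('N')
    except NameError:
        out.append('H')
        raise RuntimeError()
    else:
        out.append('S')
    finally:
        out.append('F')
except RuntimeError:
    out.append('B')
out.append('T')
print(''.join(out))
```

Execution trace: 'Z' (try body) → 'G' (inner try body) → 'A' (inner except NameError) → 'W' (inner finally) → 'H' (except NameError) → 'F' (finally) → 'B' (outer except RuntimeError) → 'T' (after the try/except). Output: ZGAWHFBT

Answer: ZGAWHFBT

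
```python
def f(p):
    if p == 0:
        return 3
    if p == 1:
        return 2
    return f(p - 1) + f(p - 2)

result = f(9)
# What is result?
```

Build up from base cases: f(0)=3, f(1)=2, f(2)=5, f(3)=7, f(4)=12, f(5)=19, f(6)=31, ..., f(9)=131

Answer: 131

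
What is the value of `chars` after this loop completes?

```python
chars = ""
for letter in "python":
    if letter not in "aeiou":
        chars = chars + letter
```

Remove vowels from 'python'
`chars` takes the values: "" → "p" → "py" → "pyt" → "pyth" → "pythn"

Answer: "pythn"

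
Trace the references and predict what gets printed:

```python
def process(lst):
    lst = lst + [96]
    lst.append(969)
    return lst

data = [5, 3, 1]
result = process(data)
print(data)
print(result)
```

Key concept: rebinding parameter vs mutation.
Step by step:
`data = [5, 3, 1]` → data = [5, 3, 1]
`result = process(data)` → result = [5, 3, 1, 96, 969]
`print(data)` → prints [5, 3, 1]
`print(result)` → prints [5, 3, 1, 96, 969]

Answer:
[5, 3, 1]
[5, 3, 1, 96, 969]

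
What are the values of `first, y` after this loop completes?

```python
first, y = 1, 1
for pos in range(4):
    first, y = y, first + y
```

Fibonacci: after 4 iterations
`first, y` takes the values: (1, 1) → (1, 2) → (2, 3) → (3, 5) → (5, 8)

Answer: 5, 8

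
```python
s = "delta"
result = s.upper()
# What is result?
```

Trace:
`s = "delta"` → s = 'delta'
`result = s.upper()` → result = 'DELTA'
So result = 'DELTA'

Answer: 'DELTA'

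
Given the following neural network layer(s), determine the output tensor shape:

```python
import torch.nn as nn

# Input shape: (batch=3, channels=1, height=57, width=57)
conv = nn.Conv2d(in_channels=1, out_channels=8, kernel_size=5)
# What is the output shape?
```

Input: (3, 1, 57, 57) -> Output: (3, 8, 53, 53)

Answer: (3, 8, 53, 53)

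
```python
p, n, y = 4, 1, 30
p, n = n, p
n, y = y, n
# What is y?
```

Trace:
`p, n, y = 4, 1, 30` → p = 4; n = 1; y = 30
`p, n = n, p` → p = 1; n = 4
`n, y = y, n` → n = 30; y = 4
So y = 4

Answer: 4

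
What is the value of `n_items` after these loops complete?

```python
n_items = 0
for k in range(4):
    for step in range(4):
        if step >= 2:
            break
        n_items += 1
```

Inner breaks at 2, outer runs 4 times
`n_items` takes the values: 0 → 1 → 2 → 3 → 4 → 5 → 6 → 7 → 8

Answer: 8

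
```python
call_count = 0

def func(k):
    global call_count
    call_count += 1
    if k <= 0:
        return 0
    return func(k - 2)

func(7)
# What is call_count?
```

Linear recursion stepping by 2: 5 calls from k=7 down to ≤0.

Answer: 5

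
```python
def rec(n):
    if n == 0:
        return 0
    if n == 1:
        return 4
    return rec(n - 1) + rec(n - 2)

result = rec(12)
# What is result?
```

Build up from base cases: rec(0)=0, rec(1)=4, rec(2)=4, rec(3)=8, rec(4)=12, rec(5)=20, rec(6)=32, ..., rec(12)=576

Answer: 576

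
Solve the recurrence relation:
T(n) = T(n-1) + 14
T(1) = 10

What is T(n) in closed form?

Unrolling: T(n) = T(1) + 14·(n-1) = 10 + 14(n-1) = 14n - 4.

Answer: T(n) = 14n - 4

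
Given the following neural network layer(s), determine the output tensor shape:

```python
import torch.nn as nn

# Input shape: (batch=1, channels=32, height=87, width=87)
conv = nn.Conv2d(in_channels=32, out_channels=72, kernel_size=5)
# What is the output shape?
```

Input: (1, 32, 87, 87) -> Output: (1, 72, 83, 83)

Answer: (1, 72, 83, 83)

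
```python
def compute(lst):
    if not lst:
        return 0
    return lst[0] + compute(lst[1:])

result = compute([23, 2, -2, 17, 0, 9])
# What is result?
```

23 + 2 + (-2) + 17 + 0 + 9 + 0 = 49

Answer: 49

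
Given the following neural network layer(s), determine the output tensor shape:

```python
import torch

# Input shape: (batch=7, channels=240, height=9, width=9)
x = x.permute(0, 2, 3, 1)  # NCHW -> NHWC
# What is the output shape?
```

Input: (7, 240, 9, 9) -> Output: (7, 9, 9, 240)

Answer: (7, 9, 9, 240)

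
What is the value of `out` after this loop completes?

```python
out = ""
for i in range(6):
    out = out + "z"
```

Repeat 'z' 6 times
`out` takes the values: "" → "z" → "zz" → "zzz" → "zzzz" → "zzzzz" → "zzzzzz"

Answer: "zzzzzz"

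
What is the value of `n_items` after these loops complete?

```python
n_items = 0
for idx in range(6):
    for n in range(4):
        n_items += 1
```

6 * 4 = 24
`n_items` takes the values: 0 → 1 → 2 → 3 → 4 → 5 → 6 → 7 → 8 → 9 → 10 → 11 → 12 → 13 → 14 → 15 → 16 → 17 → 18 → 19 → 20 → 21 → 22 → 23 → 24

Answer: 24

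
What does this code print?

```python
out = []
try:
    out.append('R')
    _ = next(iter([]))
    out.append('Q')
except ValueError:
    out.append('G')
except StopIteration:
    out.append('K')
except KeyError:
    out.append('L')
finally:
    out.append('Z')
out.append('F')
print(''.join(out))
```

Execution trace: 'R' (try body) → 'K' (except StopIteration) → 'Z' (finally) → 'F' (after the try/except). Output: RKZF

Answer: RKZF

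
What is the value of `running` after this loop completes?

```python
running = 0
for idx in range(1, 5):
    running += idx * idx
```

Sum of squares 1² to 4² = 30
`running` takes the values: 0 → 1 → 5 → 14 → 30

Answer: 30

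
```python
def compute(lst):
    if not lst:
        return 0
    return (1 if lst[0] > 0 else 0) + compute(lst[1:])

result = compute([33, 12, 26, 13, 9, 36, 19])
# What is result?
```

Count of positive elements in [33, 12, 26, 13, 9, 36, 19] = 7

Answer: 7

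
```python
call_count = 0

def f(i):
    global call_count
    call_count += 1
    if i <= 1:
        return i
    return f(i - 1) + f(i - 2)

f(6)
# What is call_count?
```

Calls(i) = 1 + Calls(i-1) + Calls(i-2); Calls(0)=Calls(1)=1. For i=6 this gives 25.

Answer: 25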